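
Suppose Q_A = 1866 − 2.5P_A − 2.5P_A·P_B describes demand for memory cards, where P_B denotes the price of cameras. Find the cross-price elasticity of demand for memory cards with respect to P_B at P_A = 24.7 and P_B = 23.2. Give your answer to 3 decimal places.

-3.855

At P_A = 24.7 and P_B = 23.2: Q_A = 371.65.
∂Q_A/∂P_B = -2.5P_A = -2.5(24.7) = -61.7500.
ε = (∂Q_A/∂P_B)(P_B/Q_A) = -61.7500 × (23.2/371.65) ≈ -3.855.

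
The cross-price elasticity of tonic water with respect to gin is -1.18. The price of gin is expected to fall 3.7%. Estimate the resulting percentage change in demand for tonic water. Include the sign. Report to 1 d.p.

4.4%

%ΔQ ≈ ε × %ΔP of gin = -1.18 × (-3.7%) = 4.4%.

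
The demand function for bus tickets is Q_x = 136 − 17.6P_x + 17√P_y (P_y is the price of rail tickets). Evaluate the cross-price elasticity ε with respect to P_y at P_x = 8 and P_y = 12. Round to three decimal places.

0.544

At P_x = 8 and P_y = 12: Q_x = 54.090.
∂Q_x/∂P_y = 17/(2√P_y) = 17/(2√12) = 2.4537.
ε = (∂Q_x/∂P_y)(P_y/Q_x) = 2.4537 × (12/54.090) ≈ 0.544.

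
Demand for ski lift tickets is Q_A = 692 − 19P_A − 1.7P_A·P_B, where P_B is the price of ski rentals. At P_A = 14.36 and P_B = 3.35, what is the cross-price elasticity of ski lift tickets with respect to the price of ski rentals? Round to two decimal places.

At P_A = 14.36 and P_B = 3.35: Q_A = 337.380.
∂Q_A/∂P_B = -1.7P_A = -1.7(14.36) = -24.4120.
ε = (∂Q_A/∂P_B)(P_B/Q_A) = -24.4120 × (3.35/337.380) ≈ -0.24.
ε < 0: complements.

-0.24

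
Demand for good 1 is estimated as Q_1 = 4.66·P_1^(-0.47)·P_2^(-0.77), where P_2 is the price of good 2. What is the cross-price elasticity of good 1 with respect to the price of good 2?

In a log-linear (constant-elasticity) demand function, the coefficient on the exponent of P_2 is the cross-price elasticity.
ε = -0.77. Negative, so good 1 and good 2 are complements.

-0.77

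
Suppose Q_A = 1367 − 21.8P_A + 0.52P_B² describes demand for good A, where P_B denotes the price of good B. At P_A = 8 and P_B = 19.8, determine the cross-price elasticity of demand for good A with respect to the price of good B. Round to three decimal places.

0.292

At P_A = 8 and P_B = 19.8: Q_A = 1396.461.
∂Q_A/∂P_B = 1.04P_B = 1.04(19.8) = 20.5920.
ε = (∂Q_A/∂P_B)(P_B/Q_A) = 20.5920 × (19.8/1396.461) ≈ 0.292.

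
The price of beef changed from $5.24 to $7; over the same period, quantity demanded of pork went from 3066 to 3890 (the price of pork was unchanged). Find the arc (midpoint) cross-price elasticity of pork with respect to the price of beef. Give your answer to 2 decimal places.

ΔQ_A = 3890 − 3066 = 824; ΔP_B = 7 − 5.24 = 1.76.
Midpoints: Q̄_A = 3478.0, P̄_B = 6.12.
ε = (ΔQ_A/Q̄_A)/(ΔP_B/P̄_B) = (824/3478.0)/(1.76/6.12) ≈ 0.82.
ε > 0: pork and beef are substitutes.

0.82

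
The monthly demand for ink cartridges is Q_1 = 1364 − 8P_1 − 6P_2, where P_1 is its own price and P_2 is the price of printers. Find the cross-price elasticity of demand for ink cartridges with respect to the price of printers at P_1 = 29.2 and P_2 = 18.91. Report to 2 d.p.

-0.11

At P_1 = 29.2 and P_2 = 18.91: Q_1 = 1016.94.
∂Q_1/∂P_2 = -6.
ε = (∂Q_1/∂P_2)(P_2/Q_1) = -6 × (18.91/1016.94) ≈ -0.11.
Since ε < 0, ink cartridges and printers are complements.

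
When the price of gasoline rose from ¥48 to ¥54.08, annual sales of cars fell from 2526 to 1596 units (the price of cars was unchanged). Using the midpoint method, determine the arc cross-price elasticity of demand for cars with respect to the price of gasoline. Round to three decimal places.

ΔQ_A = 1596 − 2526 = -930; ΔP_B = 54.08 − 48 = 6.08.
Midpoints: Q̄_A = 2061.0, P̄_B = 51.04.
ε = (ΔQ_A/Q̄_A)/(ΔP_B/P̄_B) = (-930/2061.0)/(6.08/51.04) ≈ -3.788.
ε < 0: cars and gasoline are complements.

-3.788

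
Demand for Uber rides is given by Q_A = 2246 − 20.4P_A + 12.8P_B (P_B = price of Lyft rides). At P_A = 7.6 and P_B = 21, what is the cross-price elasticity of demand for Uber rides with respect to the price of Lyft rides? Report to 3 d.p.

0.114

At P_A = 7.6 and P_B = 21: Q_A = 2359.76.
∂Q_A/∂P_B = 12.8.
ε = (∂Q_A/∂P_B)(P_B/Q_A) = 12.8 × (21/2359.76) ≈ 0.114.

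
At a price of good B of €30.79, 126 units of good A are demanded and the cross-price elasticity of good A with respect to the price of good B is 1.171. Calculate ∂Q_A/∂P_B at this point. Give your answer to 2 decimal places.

ε = (∂Q_A/∂P_B)·(P_B/Q_A) ⇒ ∂Q_A/∂P_B = ε·Q_A/P_B = 1.171 × 126/30.79 ≈ 4.79.

4.79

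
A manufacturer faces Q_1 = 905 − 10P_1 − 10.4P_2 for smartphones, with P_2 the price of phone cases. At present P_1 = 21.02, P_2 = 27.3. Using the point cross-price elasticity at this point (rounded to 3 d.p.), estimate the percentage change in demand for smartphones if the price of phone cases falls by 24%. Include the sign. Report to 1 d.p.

At P_1 = 21.02, P_2 = 27.3: Q_1 = 410.88.
∂Q_1/∂P_2 = -10.4.
ε = (∂Q_1/∂P_2)(P_2/Q_1) = -10.4000 × 27.3/410.88 ≈ -0.691.
%ΔQ_1 ≈ ε × %ΔP_2 = -0.691 × (-24%) = 16.6%.

16.6%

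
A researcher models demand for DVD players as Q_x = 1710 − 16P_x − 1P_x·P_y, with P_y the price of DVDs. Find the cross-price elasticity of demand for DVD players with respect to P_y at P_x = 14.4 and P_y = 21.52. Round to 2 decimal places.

-0.26

At P_x = 14.4 and P_y = 21.52: Q_x = 1169.712.
∂Q_x/∂P_y = -1P_x = -1(14.4) = -14.4000.
ε = (∂Q_x/∂P_y)(P_y/Q_x) = -14.4000 × (21.52/1169.712) ≈ -0.26.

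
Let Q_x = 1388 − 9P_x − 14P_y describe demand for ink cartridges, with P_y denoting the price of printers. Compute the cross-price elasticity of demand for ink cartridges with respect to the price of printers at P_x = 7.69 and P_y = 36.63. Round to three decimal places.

At P_x = 7.69 and P_y = 36.63: Q_x = 805.97.
∂Q_x/∂P_y = -14.
ε = (∂Q_x/∂P_y)(P_y/Q_x) = -14 × (36.63/805.97) ≈ -0.636.

-0.636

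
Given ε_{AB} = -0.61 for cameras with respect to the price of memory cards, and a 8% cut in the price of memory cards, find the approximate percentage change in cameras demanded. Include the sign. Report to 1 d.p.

%ΔQ ≈ ε × %ΔP of memory cards = -0.61 × (-8%) = 4.9%.

4.9%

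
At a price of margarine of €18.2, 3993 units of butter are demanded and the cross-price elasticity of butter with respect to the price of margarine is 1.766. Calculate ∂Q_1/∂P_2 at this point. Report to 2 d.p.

387.45

ε = (∂Q_1/∂P_2)·(P_2/Q_1) ⇒ ∂Q_1/∂P_2 = ε·Q_1/P_2 = 1.766 × 3993/18.2 ≈ 387.45.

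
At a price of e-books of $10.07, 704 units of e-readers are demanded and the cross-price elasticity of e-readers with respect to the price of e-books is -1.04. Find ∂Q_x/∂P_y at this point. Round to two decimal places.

-72.71

ε = (∂Q_x/∂P_y)·(P_y/Q_x) ⇒ ∂Q_x/∂P_y = ε·Q_x/P_y = -1.04 × 704/10.07 ≈ -72.71.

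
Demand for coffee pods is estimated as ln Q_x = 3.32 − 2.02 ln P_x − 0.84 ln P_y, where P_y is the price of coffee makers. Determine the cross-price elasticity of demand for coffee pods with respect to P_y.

-0.84

In a log-linear (constant-elasticity) demand function, the coefficient on ln P_y is the cross-price elasticity.
ε = -0.84. Negative, so coffee pods and coffee makers are complements.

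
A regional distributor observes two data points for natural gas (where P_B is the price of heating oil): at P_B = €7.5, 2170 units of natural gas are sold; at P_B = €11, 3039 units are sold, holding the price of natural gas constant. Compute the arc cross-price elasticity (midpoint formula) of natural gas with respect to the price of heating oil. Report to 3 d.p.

ΔQ_A = 3039 − 2170 = 869; ΔP_B = 11 − 7.5 = 3.5.
Midpoints: Q̄_A = 2604.5, P̄_B = 9.25.
ε = (ΔQ_A/Q̄_A)/(ΔP_B/P̄_B) = (869/2604.5)/(3.5/9.25) ≈ 0.882.

0.882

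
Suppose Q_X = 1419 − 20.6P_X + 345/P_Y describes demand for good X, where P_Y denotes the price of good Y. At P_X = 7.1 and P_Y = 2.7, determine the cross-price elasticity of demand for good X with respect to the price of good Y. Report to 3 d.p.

-0.091

At P_X = 7.1 and P_Y = 2.7: Q_X = 1400.518.
∂Q_X/∂P_Y = −345/P_Y² = -47.3251.
ε = (∂Q_X/∂P_Y)(P_Y/Q_X) = -47.3251 × (2.7/1400.518) ≈ -0.091.
ε < 0: complements.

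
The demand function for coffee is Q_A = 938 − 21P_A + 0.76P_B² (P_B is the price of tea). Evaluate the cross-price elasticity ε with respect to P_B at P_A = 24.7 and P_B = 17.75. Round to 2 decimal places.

0.73

At P_A = 24.7 and P_B = 17.75: Q_A = 658.748.
∂Q_A/∂P_B = 1.52P_B = 1.52(17.75) = 26.9800.
ε = (∂Q_A/∂P_B)(P_B/Q_A) = 26.9800 × (17.75/658.748) ≈ 0.73.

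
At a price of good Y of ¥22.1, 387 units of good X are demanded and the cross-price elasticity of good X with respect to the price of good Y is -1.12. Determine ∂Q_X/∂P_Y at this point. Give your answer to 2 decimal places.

ε = (∂Q_X/∂P_Y)·(P_Y/Q_X) ⇒ ∂Q_X/∂P_Y = ε·Q_X/P_Y = -1.12 × 387/22.1 ≈ -19.61.

-19.61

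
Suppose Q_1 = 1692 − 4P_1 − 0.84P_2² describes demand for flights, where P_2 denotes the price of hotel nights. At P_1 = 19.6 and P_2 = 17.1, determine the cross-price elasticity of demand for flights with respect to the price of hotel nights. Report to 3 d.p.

-0.359

At P_1 = 19.6 and P_2 = 17.1: Q_1 = 1367.976.
∂Q_1/∂P_2 = -1.68P_2 = -1.68(17.1) = -28.7280.
ε = (∂Q_1/∂P_2)(P_2/Q_1) = -28.7280 × (17.1/1367.976) ≈ -0.359.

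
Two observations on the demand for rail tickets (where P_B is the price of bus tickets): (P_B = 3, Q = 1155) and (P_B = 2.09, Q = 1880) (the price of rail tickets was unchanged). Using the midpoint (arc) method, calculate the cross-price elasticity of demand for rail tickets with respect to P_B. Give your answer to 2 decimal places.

ΔQ_A = 1880 − 1155 = 725; ΔP_B = 2.09 − 3 = -0.91.
Midpoints: Q̄_A = 1517.5, P̄_B = 2.54.
ε = (ΔQ_A/Q̄_A)/(ΔP_B/P̄_B) = (725/1517.5)/(-0.91/2.54) ≈ -1.34.

-1.34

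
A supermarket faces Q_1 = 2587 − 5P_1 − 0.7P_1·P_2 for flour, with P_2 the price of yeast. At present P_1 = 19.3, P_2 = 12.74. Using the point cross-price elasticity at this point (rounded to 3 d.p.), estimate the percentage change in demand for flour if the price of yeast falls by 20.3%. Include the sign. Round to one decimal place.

1.5%

At P_1 = 19.3, P_2 = 12.74: Q_1 = 2318.383.
∂Q_1/∂P_2 = -0.7P_1 = -13.5100.
ε = (∂Q_1/∂P_2)(P_2/Q_1) = -13.5100 × 12.74/2318.383 ≈ -0.074.
%ΔQ_1 ≈ ε × %ΔP_2 = -0.074 × (-20.3%) = 1.5%.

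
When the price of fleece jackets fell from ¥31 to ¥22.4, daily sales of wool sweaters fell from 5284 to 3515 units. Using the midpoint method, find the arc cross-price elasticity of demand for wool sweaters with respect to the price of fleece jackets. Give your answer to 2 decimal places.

1.25

ΔQ_A = 3515 − 5284 = -1769; ΔP_B = 22.4 − 31 = -8.6.
Midpoints: Q̄_A = 4399.5, P̄_B = 26.70.
ε = (ΔQ_A/Q̄_A)/(ΔP_B/P̄_B) = (-1769/4399.5)/(-8.6/26.70) ≈ 1.25.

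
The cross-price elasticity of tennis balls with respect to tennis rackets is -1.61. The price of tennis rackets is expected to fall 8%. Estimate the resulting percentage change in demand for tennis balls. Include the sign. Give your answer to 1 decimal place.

%ΔQ ≈ ε × %ΔP of tennis rackets = -1.61 × (-8%) = 12.9%.

12.9%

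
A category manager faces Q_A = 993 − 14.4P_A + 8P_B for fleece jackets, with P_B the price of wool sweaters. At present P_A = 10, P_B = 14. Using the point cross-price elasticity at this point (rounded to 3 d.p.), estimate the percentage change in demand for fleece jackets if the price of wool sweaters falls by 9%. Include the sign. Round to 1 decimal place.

At P_A = 10, P_B = 14: Q_A = 961.
∂Q_A/∂P_B = 8.
ε = (∂Q_A/∂P_B)(P_B/Q_A) = 8.0000 × 14/961 ≈ 0.117.
%ΔQ_A ≈ ε × %ΔP_B = 0.117 × (-9%) = -1.1%.

-1.1%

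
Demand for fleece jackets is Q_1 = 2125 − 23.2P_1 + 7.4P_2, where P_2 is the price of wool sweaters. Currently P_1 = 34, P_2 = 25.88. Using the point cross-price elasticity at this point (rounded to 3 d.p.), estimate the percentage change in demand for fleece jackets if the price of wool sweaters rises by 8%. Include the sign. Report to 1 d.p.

At P_1 = 34, P_2 = 25.88: Q_1 = 1527.712.
∂Q_1/∂P_2 = 7.4.
ε = (∂Q_1/∂P_2)(P_2/Q_1) = 7.4000 × 25.88/1527.712 ≈ 0.125.
%ΔQ_1 ≈ ε × %ΔP_2 = 0.125 × (8%) = 1.0%.

1.0%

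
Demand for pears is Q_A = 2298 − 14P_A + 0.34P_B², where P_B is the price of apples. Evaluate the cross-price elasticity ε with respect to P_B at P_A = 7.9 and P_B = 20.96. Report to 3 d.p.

At P_A = 7.9 and P_B = 20.96: Q_A = 2336.769.
∂Q_A/∂P_B = 0.68P_B = 0.68(20.96) = 14.2528.
ε = (∂Q_A/∂P_B)(P_B/Q_A) = 14.2528 × (20.96/2336.769) ≈ 0.128.
ε > 0: substitutes.

0.128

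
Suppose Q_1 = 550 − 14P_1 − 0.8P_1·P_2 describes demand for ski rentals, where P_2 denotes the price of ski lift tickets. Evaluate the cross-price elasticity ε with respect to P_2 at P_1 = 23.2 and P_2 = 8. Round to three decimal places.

-1.935

At P_1 = 23.2 and P_2 = 8: Q_1 = 76.72.
∂Q_1/∂P_2 = -0.8P_1 = -0.8(23.2) = -18.5600.
ε = (∂Q_1/∂P_2)(P_2/Q_1) = -18.5600 × (8/76.72) ≈ -1.935.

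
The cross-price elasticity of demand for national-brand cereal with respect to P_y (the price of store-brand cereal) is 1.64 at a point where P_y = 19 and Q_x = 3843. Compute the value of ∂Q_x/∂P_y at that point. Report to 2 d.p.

331.71

ε = (∂Q_x/∂P_y)·(P_y/Q_x) ⇒ ∂Q_x/∂P_y = ε·Q_x/P_y = 1.64 × 3843/19 ≈ 331.71.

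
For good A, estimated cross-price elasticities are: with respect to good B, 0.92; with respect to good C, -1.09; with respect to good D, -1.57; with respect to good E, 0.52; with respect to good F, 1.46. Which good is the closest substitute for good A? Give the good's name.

good F

Substitutes have ε > 0. Among the positive values, 1.46 (good F) is largest.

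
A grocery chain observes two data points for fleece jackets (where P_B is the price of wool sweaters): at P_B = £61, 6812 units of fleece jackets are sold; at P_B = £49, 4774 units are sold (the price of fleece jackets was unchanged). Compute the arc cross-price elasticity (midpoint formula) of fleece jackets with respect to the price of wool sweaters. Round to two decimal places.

ΔQ_A = 4774 − 6812 = -2038; ΔP_B = 49 − 61 = -12.
Midpoints: Q̄_A = 5793.0, P̄_B = 55.00.
ε = (ΔQ_A/Q̄_A)/(ΔP_B/P̄_B) = (-2038/5793.0)/(-12/55.00) ≈ 1.61.

1.61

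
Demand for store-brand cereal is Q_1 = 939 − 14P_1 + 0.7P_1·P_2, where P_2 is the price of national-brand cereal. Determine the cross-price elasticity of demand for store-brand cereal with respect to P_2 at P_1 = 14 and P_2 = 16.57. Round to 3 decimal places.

At P_1 = 14 and P_2 = 16.57: Q_1 = 905.386.
∂Q_1/∂P_2 = 0.7P_1 = 0.7(14) = 9.8000.
ε = (∂Q_1/∂P_2)(P_2/Q_1) = 9.8000 × (16.57/905.386) ≈ 0.179.

0.179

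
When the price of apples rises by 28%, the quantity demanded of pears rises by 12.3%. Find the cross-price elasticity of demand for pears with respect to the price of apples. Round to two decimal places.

ε = (%ΔQ of pears) / (%ΔP of apples) = (12.3%) / (28%) ≈ 0.44.

0.44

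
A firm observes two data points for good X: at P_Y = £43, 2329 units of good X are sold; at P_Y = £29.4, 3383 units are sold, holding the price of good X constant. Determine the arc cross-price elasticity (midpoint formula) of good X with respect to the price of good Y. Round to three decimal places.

-0.982

ΔQ_X = 3383 − 2329 = 1054; ΔP_Y = 29.4 − 43 = -13.6.
Midpoints: Q̄_X = 2856.0, P̄_Y = 36.20.
ε = (ΔQ_X/Q̄_X)/(ΔP_Y/P̄_Y) = (1054/2856.0)/(-13.6/36.20) ≈ -0.982.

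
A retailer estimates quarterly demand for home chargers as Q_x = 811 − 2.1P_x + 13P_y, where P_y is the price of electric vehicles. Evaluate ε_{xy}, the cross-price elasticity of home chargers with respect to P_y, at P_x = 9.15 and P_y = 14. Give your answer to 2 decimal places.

0.19

At P_x = 9.15 and P_y = 14: Q_x = 973.785.
∂Q_x/∂P_y = 13.
ε = (∂Q_x/∂P_y)(P_y/Q_x) = 13 × (14/973.785) ≈ 0.19.
Since ε > 0, home chargers and electric vehicles are substitutes.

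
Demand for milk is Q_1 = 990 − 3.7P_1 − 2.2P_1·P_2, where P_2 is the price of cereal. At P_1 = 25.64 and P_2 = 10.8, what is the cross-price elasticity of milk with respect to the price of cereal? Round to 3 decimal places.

-2.131

At P_1 = 25.64 and P_2 = 10.8: Q_1 = 285.926.
∂Q_1/∂P_2 = -2.2P_1 = -2.2(25.64) = -56.4080.
ε = (∂Q_1/∂P_2)(P_2/Q_1) = -56.4080 × (10.8/285.926) ≈ -2.131.
ε < 0: complements.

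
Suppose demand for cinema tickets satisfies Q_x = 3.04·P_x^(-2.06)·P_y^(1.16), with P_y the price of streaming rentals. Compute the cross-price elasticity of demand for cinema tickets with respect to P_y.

1.16

In a log-linear (constant-elasticity) demand function, the coefficient on the exponent of P_y is the cross-price elasticity.
ε = 1.16. Positive, so cinema tickets and streaming rentals are substitutes.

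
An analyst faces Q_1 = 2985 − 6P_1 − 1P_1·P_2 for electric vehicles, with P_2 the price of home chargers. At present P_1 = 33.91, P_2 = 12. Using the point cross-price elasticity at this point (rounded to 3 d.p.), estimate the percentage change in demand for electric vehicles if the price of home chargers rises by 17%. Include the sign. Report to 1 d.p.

-2.9%

At P_1 = 33.91, P_2 = 12: Q_1 = 2374.62.
∂Q_1/∂P_2 = -1P_1 = -33.9100.
ε = (∂Q_1/∂P_2)(P_2/Q_1) = -33.9100 × 12/2374.62 ≈ -0.171.
%ΔQ_1 ≈ ε × %ΔP_2 = -0.171 × (17%) = -2.9%.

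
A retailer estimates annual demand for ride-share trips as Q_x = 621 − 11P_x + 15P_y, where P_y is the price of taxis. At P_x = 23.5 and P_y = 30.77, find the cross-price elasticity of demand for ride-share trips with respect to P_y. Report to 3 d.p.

At P_x = 23.5 and P_y = 30.77: Q_x = 824.05.
∂Q_x/∂P_y = 15.
ε = (∂Q_x/∂P_y)(P_y/Q_x) = 15 × (30.77/824.05) ≈ 0.560.

0.560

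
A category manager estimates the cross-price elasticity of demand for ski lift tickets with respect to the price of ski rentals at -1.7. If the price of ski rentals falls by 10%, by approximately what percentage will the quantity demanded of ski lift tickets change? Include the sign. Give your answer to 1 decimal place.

17.0%

%ΔQ ≈ ε × %ΔP of ski rentals = -1.7 × (-10%) = 17.0%.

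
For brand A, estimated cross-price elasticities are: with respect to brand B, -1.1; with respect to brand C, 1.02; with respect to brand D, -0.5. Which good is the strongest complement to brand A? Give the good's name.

brand B

Complements have ε < 0. The most negative value is -1.1 (brand B).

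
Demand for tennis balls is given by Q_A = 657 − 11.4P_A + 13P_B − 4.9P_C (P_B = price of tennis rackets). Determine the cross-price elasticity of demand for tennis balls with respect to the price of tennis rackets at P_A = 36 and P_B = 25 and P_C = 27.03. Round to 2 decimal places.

At P_A = 36 and P_B = 25 and P_C = 27.03: Q_A = 439.153.
∂Q_A/∂P_B = 13.
ε = (∂Q_A/∂P_B)(P_B/Q_A) = 13 × (25/439.153) ≈ 0.74.

0.74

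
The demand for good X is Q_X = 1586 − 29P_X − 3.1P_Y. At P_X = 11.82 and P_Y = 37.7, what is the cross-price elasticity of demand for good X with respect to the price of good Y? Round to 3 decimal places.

-0.104

At P_X = 11.82 and P_Y = 37.7: Q_X = 1126.35.
∂Q_X/∂P_Y = -3.1.
ε = (∂Q_X/∂P_Y)(P_Y/Q_X) = -3.1 × (37.7/1126.35) ≈ -0.104.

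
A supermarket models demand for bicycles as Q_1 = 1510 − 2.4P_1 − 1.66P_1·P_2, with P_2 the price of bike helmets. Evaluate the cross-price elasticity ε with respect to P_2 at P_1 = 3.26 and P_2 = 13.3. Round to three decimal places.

-0.050

At P_1 = 3.26 and P_2 = 13.3: Q_1 = 1430.202.
∂Q_1/∂P_2 = -1.66P_1 = -1.66(3.26) = -5.4116.
ε = (∂Q_1/∂P_2)(P_2/Q_1) = -5.4116 × (13.3/1430.202) ≈ -0.050.
ε < 0: complements.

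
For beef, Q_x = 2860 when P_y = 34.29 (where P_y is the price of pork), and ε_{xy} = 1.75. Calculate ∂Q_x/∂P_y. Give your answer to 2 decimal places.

ε = (∂Q_x/∂P_y)·(P_y/Q_x) ⇒ ∂Q_x/∂P_y = ε·Q_x/P_y = 1.75 × 2860/34.29 ≈ 145.96.

145.96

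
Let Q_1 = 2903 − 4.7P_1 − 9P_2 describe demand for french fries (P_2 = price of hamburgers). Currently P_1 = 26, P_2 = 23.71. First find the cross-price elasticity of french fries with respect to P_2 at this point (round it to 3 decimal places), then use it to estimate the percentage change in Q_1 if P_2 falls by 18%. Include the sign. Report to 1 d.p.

1.5%

At P_1 = 26, P_2 = 23.71: Q_1 = 2567.41.
∂Q_1/∂P_2 = -9.
ε = (∂Q_1/∂P_2)(P_2/Q_1) = -9.0000 × 23.71/2567.41 ≈ -0.083.
%ΔQ_1 ≈ ε × %ΔP_2 = -0.083 × (-18%) = 1.5%.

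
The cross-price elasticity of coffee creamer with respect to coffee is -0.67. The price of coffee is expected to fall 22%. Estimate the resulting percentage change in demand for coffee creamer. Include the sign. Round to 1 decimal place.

14.7%

%ΔQ ≈ ε × %ΔP of coffee = -0.67 × (-22%) = 14.7%.
Demand for coffee creamer rises by about 14.7%.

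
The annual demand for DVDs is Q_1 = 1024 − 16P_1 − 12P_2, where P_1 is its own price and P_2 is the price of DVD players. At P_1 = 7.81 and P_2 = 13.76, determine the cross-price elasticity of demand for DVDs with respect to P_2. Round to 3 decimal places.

-0.225

At P_1 = 7.81 and P_2 = 13.76: Q_1 = 733.92.
∂Q_1/∂P_2 = -12.
ε = (∂Q_1/∂P_2)(P_2/Q_1) = -12 × (13.76/733.92) ≈ -0.225.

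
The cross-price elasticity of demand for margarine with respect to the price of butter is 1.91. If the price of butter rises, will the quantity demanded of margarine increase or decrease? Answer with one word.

increase

ε > 0 and the price of butter rises, so the quantity of margarine moves in the same direction: it increases.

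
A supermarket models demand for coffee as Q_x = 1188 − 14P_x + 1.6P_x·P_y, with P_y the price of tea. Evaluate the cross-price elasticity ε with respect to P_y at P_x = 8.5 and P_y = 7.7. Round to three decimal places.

At P_x = 8.5 and P_y = 7.7: Q_x = 1173.72.
∂Q_x/∂P_y = 1.6P_x = 1.6(8.5) = 13.6000.
ε = (∂Q_x/∂P_y)(P_y/Q_x) = 13.6000 × (7.7/1173.72) ≈ 0.089.

0.089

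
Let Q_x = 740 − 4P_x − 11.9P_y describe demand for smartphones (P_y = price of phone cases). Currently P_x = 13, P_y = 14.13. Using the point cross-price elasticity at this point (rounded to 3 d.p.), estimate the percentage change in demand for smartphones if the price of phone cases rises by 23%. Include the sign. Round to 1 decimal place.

-7.4%

At P_x = 13, P_y = 14.13: Q_x = 519.853.
∂Q_x/∂P_y = -11.9.
ε = (∂Q_x/∂P_y)(P_y/Q_x) = -11.9000 × 14.13/519.853 ≈ -0.323.
%ΔQ_x ≈ ε × %ΔP_y = -0.323 × (23%) = -7.4%.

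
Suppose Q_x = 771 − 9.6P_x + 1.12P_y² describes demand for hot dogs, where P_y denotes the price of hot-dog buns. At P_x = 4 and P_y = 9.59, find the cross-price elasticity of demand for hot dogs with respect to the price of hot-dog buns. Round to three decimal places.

0.247

At P_x = 4 and P_y = 9.59: Q_x = 835.604.
∂Q_x/∂P_y = 2.24P_y = 2.24(9.59) = 21.4816.
ε = (∂Q_x/∂P_y)(P_y/Q_x) = 21.4816 × (9.59/835.604) ≈ 0.247.
ε > 0: substitutes.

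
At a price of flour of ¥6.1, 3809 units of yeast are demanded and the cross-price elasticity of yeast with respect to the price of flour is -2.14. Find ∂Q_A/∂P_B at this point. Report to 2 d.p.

-1336.27

ε = (∂Q_A/∂P_B)·(P_B/Q_A) ⇒ ∂Q_A/∂P_B = ε·Q_A/P_B = -2.14 × 3809/6.1 ≈ -1336.27.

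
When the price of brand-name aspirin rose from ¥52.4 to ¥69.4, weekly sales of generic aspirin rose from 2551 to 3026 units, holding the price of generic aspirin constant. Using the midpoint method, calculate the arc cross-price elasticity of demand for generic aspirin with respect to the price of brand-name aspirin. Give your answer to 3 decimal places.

ΔQ_A = 3026 − 2551 = 475; ΔP_B = 69.4 − 52.4 = 17.
Midpoints: Q̄_A = 2788.5, P̄_B = 60.90.
ε = (ΔQ_A/Q̄_A)/(ΔP_B/P̄_B) = (475/2788.5)/(17/60.90) ≈ 0.610.
ε > 0: generic aspirin and brand-name aspirin are substitutes.

0.610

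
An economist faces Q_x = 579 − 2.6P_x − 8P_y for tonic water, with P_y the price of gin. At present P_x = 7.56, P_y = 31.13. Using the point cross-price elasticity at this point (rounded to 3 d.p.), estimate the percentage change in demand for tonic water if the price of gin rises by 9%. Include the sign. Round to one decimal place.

-7.2%

At P_x = 7.56, P_y = 31.13: Q_x = 310.304.
∂Q_x/∂P_y = -8.
ε = (∂Q_x/∂P_y)(P_y/Q_x) = -8.0000 × 31.13/310.304 ≈ -0.803.
%ΔQ_x ≈ ε × %ΔP_y = -0.803 × (9%) = -7.2%.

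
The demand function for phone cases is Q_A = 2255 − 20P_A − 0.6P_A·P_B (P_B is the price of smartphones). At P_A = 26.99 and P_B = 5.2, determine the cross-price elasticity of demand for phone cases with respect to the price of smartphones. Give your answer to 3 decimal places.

-0.052

At P_A = 26.99 and P_B = 5.2: Q_A = 1630.991.
∂Q_A/∂P_B = -0.6P_A = -0.6(26.99) = -16.1940.
ε = (∂Q_A/∂P_B)(P_B/Q_A) = -16.1940 × (5.2/1630.991) ≈ -0.052.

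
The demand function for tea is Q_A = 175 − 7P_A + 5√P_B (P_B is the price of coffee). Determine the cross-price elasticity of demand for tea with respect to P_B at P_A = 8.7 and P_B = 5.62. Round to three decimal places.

0.047

At P_A = 8.7 and P_B = 5.62: Q_A = 125.953.
∂Q_A/∂P_B = 5/(2√P_B) = 5/(2√5.62) = 1.0546.
ε = (∂Q_A/∂P_B)(P_B/Q_A) = 1.0546 × (5.62/125.953) ≈ 0.047.
ε > 0: substitutes.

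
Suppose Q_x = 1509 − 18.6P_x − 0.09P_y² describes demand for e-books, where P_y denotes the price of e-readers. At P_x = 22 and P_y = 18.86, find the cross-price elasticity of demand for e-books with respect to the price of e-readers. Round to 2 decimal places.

At P_x = 22 and P_y = 18.86: Q_x = 1067.787.
∂Q_x/∂P_y = -0.18P_y = -0.18(18.86) = -3.3948.
ε = (∂Q_x/∂P_y)(P_y/Q_x) = -3.3948 × (18.86/1067.787) ≈ -0.06.
ε < 0: complements.

-0.06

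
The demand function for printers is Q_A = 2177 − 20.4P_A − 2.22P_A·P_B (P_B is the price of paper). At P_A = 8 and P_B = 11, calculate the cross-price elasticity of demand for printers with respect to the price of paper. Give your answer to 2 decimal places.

At P_A = 8 and P_B = 11: Q_A = 1818.44.
∂Q_A/∂P_B = -2.22P_A = -2.22(8) = -17.7600.
ε = (∂Q_A/∂P_B)(P_B/Q_A) = -17.7600 × (11/1818.44) ≈ -0.11.

-0.11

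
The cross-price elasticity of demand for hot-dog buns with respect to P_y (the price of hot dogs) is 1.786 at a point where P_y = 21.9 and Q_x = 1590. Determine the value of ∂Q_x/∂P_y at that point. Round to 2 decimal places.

129.67

ε = (∂Q_x/∂P_y)·(P_y/Q_x) ⇒ ∂Q_x/∂P_y = ε·Q_x/P_y = 1.786 × 1590/21.9 ≈ 129.67.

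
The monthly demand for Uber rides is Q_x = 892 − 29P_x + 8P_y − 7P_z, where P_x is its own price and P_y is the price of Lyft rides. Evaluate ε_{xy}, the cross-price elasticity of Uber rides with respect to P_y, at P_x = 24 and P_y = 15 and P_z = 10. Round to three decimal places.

At P_x = 24 and P_y = 15 and P_z = 10: Q_x = 246.
∂Q_x/∂P_y = 8.
ε = (∂Q_x/∂P_y)(P_y/Q_x) = 8 × (15/246) ≈ 0.488.

0.488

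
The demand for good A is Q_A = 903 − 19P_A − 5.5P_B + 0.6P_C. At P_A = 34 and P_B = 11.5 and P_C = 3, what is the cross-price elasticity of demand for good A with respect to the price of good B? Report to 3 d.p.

At P_A = 34 and P_B = 11.5 and P_C = 3: Q_A = 195.55.
∂Q_A/∂P_B = -5.5.
ε = (∂Q_A/∂P_B)(P_B/Q_A) = -5.5 × (11.5/195.55) ≈ -0.323.

-0.323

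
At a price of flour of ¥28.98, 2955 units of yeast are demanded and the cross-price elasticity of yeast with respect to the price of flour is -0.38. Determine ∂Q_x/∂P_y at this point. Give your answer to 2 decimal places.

-38.75

ε = (∂Q_x/∂P_y)·(P_y/Q_x) ⇒ ∂Q_x/∂P_y = ε·Q_x/P_y = -0.38 × 2955/28.98 ≈ -38.75.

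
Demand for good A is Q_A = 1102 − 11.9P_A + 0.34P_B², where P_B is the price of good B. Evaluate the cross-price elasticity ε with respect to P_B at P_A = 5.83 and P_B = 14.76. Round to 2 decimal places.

At P_A = 5.83 and P_B = 14.76: Q_A = 1106.695.
∂Q_A/∂P_B = 0.68P_B = 0.68(14.76) = 10.0368.
ε = (∂Q_A/∂P_B)(P_B/Q_A) = 10.0368 × (14.76/1106.695) ≈ 0.13.

0.13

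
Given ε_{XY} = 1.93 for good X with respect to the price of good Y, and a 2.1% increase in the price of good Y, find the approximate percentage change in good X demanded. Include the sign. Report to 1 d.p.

%ΔQ ≈ ε × %ΔP of good Y = 1.93 × (2.1%) = 4.1%.

4.1%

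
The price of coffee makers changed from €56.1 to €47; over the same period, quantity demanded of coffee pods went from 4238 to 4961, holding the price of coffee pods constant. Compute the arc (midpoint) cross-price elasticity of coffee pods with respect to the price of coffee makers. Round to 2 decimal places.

-0.89

ΔQ_A = 4961 − 4238 = 723; ΔP_B = 47 − 56.1 = -9.1.
Midpoints: Q̄_A = 4599.5, P̄_B = 51.55.
ε = (ΔQ_A/Q̄_A)/(ΔP_B/P̄_B) = (723/4599.5)/(-9.1/51.55) ≈ -0.89.
ε < 0: coffee pods and coffee makers are complements.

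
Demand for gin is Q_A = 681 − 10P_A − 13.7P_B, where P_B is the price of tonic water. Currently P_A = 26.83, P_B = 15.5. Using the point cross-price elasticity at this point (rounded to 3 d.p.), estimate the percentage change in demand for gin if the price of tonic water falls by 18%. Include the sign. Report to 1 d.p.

19.1%

At P_A = 26.83, P_B = 15.5: Q_A = 200.35.
∂Q_A/∂P_B = -13.7.
ε = (∂Q_A/∂P_B)(P_B/Q_A) = -13.7000 × 15.5/200.35 ≈ -1.060.
%ΔQ_A ≈ ε × %ΔP_B = -1.060 × (-18%) = 19.1%.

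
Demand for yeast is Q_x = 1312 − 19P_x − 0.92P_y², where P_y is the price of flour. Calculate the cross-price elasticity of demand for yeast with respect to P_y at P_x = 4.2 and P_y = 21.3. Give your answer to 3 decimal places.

-1.025

At P_x = 4.2 and P_y = 21.3: Q_x = 814.805.
∂Q_x/∂P_y = -1.84P_y = -1.84(21.3) = -39.1920.
ε = (∂Q_x/∂P_y)(P_y/Q_x) = -39.1920 × (21.3/814.805) ≈ -1.025.
ε < 0: complements.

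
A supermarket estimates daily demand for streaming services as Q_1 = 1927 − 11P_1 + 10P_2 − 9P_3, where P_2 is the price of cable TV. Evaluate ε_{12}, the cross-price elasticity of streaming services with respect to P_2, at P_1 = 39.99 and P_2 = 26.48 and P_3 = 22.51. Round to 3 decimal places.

0.171

At P_1 = 39.99 and P_2 = 26.48 and P_3 = 22.51: Q_1 = 1549.32.
∂Q_1/∂P_2 = 10.
ε = (∂Q_1/∂P_2)(P_2/Q_1) = 10 × (26.48/1549.32) ≈ 0.171.
Since ε > 0, streaming services and cable TV are substitutes.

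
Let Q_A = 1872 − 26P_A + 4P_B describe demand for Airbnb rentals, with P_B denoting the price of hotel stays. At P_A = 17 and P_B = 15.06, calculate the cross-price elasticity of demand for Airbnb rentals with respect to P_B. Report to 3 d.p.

0.040

At P_A = 17 and P_B = 15.06: Q_A = 1490.24.
∂Q_A/∂P_B = 4.
ε = (∂Q_A/∂P_B)(P_B/Q_A) = 4 × (15.06/1490.24) ≈ 0.040.
Since ε > 0, Airbnb rentals and hotel stays are substitutes.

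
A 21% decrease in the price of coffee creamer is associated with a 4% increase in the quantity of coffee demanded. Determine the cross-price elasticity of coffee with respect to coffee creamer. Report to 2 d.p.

-0.19

ε = (%ΔQ of coffee) / (%ΔP of coffee creamer) = (4%) / (-21%) ≈ -0.19.
Negative cross-price elasticity: complements.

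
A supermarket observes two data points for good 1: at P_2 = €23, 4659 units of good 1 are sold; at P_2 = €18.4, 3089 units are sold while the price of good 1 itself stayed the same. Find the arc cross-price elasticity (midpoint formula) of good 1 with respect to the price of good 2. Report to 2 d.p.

ΔQ_1 = 3089 − 4659 = -1570; ΔP_2 = 18.4 − 23 = -4.6.
Midpoints: Q̄_1 = 3874.0, P̄_2 = 20.70.
ε = (ΔQ_1/Q̄_1)/(ΔP_2/P̄_2) = (-1570/3874.0)/(-4.6/20.70) ≈ 1.82.

1.82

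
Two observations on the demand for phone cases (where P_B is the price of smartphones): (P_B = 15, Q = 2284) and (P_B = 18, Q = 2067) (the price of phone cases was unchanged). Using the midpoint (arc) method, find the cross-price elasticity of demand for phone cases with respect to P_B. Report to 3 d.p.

ΔQ_A = 2067 − 2284 = -217; ΔP_B = 18 − 15 = 3.
Midpoints: Q̄_A = 2175.5, P̄_B = 16.50.
ε = (ΔQ_A/Q̄_A)/(ΔP_B/P̄_B) = (-217/2175.5)/(3/16.50) ≈ -0.549.

-0.549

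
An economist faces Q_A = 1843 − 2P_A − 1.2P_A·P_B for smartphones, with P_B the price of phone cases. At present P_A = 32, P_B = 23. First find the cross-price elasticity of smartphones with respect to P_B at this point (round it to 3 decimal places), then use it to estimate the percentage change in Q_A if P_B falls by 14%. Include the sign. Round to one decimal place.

At P_A = 32, P_B = 23: Q_A = 895.8.
∂Q_A/∂P_B = -1.2P_A = -38.4000.
ε = (∂Q_A/∂P_B)(P_B/Q_A) = -38.4000 × 23/895.8 ≈ -0.986.
%ΔQ_A ≈ ε × %ΔP_B = -0.986 × (-14%) = 13.8%.

13.8%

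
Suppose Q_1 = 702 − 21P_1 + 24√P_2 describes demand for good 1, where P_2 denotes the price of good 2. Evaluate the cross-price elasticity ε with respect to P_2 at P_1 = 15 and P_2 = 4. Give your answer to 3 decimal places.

0.055

At P_1 = 15 and P_2 = 4: Q_1 = 435.
∂Q_1/∂P_2 = 24/(2√P_2) = 24/(2√4) = 6.0000.
ε = (∂Q_1/∂P_2)(P_2/Q_1) = 6.0000 × (4/435) ≈ 0.055.
ε > 0: substitutes.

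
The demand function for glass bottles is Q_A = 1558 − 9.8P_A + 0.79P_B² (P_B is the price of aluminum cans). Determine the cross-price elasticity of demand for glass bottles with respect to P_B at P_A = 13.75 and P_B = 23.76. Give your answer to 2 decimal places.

At P_A = 13.75 and P_B = 23.76: Q_A = 1869.235.
∂Q_A/∂P_B = 1.58P_B = 1.58(23.76) = 37.5408.
ε = (∂Q_A/∂P_B)(P_B/Q_A) = 37.5408 × (23.76/1869.235) ≈ 0.48.

0.48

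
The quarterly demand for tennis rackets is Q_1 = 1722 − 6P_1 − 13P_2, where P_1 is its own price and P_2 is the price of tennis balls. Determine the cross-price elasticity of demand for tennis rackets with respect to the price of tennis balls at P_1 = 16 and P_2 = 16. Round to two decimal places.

At P_1 = 16 and P_2 = 16: Q_1 = 1418.
∂Q_1/∂P_2 = -13.
ε = (∂Q_1/∂P_2)(P_2/Q_1) = -13 × (16/1418) ≈ -0.15.
Since ε < 0, tennis rackets and tennis balls are complements.

-0.15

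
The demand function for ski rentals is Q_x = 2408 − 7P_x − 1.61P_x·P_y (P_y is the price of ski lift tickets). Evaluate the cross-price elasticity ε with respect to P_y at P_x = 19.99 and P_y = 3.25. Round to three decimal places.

At P_x = 19.99 and P_y = 3.25: Q_x = 2163.472.
∂Q_x/∂P_y = -1.61P_x = -1.61(19.99) = -32.1839.
ε = (∂Q_x/∂P_y)(P_y/Q_x) = -32.1839 × (3.25/2163.472) ≈ -0.048.
ε < 0: complements.

-0.048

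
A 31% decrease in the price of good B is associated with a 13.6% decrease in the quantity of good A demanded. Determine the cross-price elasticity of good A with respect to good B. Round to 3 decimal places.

0.439

ε = (%ΔQ of good A) / (%ΔP of good B) = (-13.6%) / (-31%) ≈ 0.439.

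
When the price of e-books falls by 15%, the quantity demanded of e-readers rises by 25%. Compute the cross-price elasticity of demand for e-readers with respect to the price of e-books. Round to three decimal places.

ε = (%ΔQ of e-readers) / (%ΔP of e-books) = (25%) / (-15%) ≈ -1.667.
Negative cross-price elasticity: complements.

-1.667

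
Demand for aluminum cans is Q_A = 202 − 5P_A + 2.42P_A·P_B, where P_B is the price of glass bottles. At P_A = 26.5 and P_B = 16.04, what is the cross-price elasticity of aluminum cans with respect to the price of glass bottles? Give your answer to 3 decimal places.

0.937

At P_A = 26.5 and P_B = 16.04: Q_A = 1098.145.
∂Q_A/∂P_B = 2.42P_A = 2.42(26.5) = 64.1300.
ε = (∂Q_A/∂P_B)(P_B/Q_A) = 64.1300 × (16.04/1098.145) ≈ 0.937.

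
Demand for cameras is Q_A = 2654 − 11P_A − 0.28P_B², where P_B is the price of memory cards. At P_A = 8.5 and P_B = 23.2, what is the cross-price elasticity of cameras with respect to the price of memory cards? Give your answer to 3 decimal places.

At P_A = 8.5 and P_B = 23.2: Q_A = 2409.793.
∂Q_A/∂P_B = -0.56P_B = -0.56(23.2) = -12.9920.
ε = (∂Q_A/∂P_B)(P_B/Q_A) = -12.9920 × (23.2/2409.793) ≈ -0.125.

-0.125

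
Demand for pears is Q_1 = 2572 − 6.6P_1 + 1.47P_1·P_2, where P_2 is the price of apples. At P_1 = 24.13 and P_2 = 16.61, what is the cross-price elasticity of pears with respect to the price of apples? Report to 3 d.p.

0.196

At P_1 = 24.13 and P_2 = 16.61: Q_1 = 3001.917.
∂Q_1/∂P_2 = 1.47P_1 = 1.47(24.13) = 35.4711.
ε = (∂Q_1/∂P_2)(P_2/Q_1) = 35.4711 × (16.61/3001.917) ≈ 0.196.
ε > 0: substitutes.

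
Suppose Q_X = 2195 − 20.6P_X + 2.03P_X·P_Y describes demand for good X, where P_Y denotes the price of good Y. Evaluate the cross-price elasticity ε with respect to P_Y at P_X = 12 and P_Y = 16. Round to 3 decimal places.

At P_X = 12 and P_Y = 16: Q_X = 2337.56.
∂Q_X/∂P_Y = 2.03P_X = 2.03(12) = 24.3600.
ε = (∂Q_X/∂P_Y)(P_Y/Q_X) = 24.3600 × (16/2337.56) ≈ 0.167.
ε > 0: substitutes.

0.167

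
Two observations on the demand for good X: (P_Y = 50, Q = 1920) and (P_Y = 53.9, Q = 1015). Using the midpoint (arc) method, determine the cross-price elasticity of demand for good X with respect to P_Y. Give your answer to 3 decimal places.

ΔQ_X = 1015 − 1920 = -905; ΔP_Y = 53.9 − 50 = 3.9.
Midpoints: Q̄_X = 1467.5, P̄_Y = 51.95.
ε = (ΔQ_X/Q̄_X)/(ΔP_Y/P̄_Y) = (-905/1467.5)/(3.9/51.95) ≈ -8.215.

-8.215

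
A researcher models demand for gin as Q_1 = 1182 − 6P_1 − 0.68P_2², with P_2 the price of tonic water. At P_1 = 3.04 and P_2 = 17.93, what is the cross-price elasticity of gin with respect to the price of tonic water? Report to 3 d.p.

-0.463

At P_1 = 3.04 and P_2 = 17.93: Q_1 = 945.150.
∂Q_1/∂P_2 = -1.36P_2 = -1.36(17.93) = -24.3848.
ε = (∂Q_1/∂P_2)(P_2/Q_1) = -24.3848 × (17.93/945.150) ≈ -0.463.
ε < 0: complements.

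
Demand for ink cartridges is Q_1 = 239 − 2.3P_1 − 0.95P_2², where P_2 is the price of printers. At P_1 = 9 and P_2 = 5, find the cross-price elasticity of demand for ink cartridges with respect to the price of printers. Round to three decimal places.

At P_1 = 9 and P_2 = 5: Q_1 = 194.55.
∂Q_1/∂P_2 = -1.9P_2 = -1.9(5) = -9.5000.
ε = (∂Q_1/∂P_2)(P_2/Q_1) = -9.5000 × (5/194.55) ≈ -0.244.

-0.244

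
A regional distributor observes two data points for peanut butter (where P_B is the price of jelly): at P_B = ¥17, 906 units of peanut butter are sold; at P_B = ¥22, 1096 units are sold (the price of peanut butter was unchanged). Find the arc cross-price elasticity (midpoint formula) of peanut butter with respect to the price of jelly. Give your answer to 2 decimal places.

0.74

ΔQ_A = 1096 − 906 = 190; ΔP_B = 22 − 17 = 5.
Midpoints: Q̄_A = 1001.0, P̄_B = 19.50.
ε = (ΔQ_A/Q̄_A)/(ΔP_B/P̄_B) = (190/1001.0)/(5/19.50) ≈ 0.74.
ε > 0: peanut butter and jelly are substitutes.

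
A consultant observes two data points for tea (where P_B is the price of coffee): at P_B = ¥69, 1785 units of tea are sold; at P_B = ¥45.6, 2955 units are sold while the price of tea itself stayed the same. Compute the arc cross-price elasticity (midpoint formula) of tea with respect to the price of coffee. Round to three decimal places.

-1.209

ΔQ_A = 2955 − 1785 = 1170; ΔP_B = 45.6 − 69 = -23.4.
Midpoints: Q̄_A = 2370.0, P̄_B = 57.30.
ε = (ΔQ_A/Q̄_A)/(ΔP_B/P̄_B) = (1170/2370.0)/(-23.4/57.30) ≈ -1.209.
ε < 0: tea and coffee are complements.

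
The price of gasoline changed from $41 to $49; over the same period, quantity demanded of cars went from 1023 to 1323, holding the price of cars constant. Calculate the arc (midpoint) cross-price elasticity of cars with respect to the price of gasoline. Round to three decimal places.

1.439

ΔQ_A = 1323 − 1023 = 300; ΔP_B = 49 − 41 = 8.
Midpoints: Q̄_A = 1173.0, P̄_B = 45.00.
ε = (ΔQ_A/Q̄_A)/(ΔP_B/P̄_B) = (300/1173.0)/(8/45.00) ≈ 1.439.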